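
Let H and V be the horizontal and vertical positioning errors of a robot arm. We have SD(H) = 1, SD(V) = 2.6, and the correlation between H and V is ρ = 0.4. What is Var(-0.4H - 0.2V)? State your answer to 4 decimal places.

0.5968

Var(H) = (1)² = 1;  Var(V) = (2.6)² = 6.76
Cov(H,V) = ρ·SD(H)·SD(V) = 0.4·1·2.6 = 1.04
Var(-0.4H - 0.2V) = (-0.4)²·Var(H) + (-0.2)²·Var(V) + 2·(-0.4)·(-0.2)·Cov(H,V)
= 0.16·1 + 0.04·6.76 + 0.16·1.04 = 0.5968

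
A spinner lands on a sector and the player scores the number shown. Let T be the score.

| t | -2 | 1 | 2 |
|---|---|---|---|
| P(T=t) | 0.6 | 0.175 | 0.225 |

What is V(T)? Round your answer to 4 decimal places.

3.1444

E[T] = (-2)(0.6) + (1)(0.175) + (2)(0.225) = -0.575
E[T²] = (-2)²(0.6) + (1)²(0.175) + (2)²(0.225) = 3.475
V(T) = E[T²] − (E[T])² = 3.475 − (-0.575)² = 3.144375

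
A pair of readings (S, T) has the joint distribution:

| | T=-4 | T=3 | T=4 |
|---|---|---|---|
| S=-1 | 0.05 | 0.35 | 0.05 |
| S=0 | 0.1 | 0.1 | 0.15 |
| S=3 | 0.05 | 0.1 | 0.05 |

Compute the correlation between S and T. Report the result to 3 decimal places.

E[S] = 0.15,  E[T] = 1.85
E[ST] = -0.15
Cov(S,T) = E[ST] − E[S]E[T] = -0.15 − (0.15)(1.85) = -0.4275
Var(S) = 2.2275,  Var(T) = 8.7275
ρ = -0.4275 / √(2.2275·8.7275) ≈ -0.097

-0.097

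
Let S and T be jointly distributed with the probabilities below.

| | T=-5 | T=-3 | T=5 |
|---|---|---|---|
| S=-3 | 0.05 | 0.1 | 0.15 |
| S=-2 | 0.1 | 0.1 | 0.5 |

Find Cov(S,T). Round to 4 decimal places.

0.3700

E[S] = -2.3,  E[T] = 1.9
E[ST] = -4
Cov(S,T) = E[ST] − E[S]E[T] = -4 − (-2.3)(1.9) = 0.37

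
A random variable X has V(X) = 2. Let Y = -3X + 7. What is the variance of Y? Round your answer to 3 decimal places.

18.000

V(-3X + 7) = (-3)²·V(X) = 9·2 = 18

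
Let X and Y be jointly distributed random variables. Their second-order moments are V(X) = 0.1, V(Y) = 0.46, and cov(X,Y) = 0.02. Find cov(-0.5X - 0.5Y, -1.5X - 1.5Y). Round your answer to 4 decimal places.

0.4500

cov(-0.5X - 0.5Y, -1.5X - 1.5Y) = (-0.5)(-1.5)V(X) + (-0.5)(-1.5)V(Y) + [(-0.5)(-1.5) + (-0.5)(-1.5)]cov(X,Y)
= 0.75·0.1 + 0.75·0.46 + 1.5·0.02 = 0.45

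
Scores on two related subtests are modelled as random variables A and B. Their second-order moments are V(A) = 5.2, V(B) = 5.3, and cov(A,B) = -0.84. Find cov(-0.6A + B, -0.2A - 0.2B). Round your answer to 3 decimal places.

cov(-0.6A + B, -0.2A - 0.2B) = (-0.6)(-0.2)V(A) + (1)(-0.2)V(B) + [(-0.6)(-0.2) + (1)(-0.2)]cov(A,B)
= 0.12·5.2 + -0.2·5.3 + -0.08·-0.84 = -0.3688

-0.369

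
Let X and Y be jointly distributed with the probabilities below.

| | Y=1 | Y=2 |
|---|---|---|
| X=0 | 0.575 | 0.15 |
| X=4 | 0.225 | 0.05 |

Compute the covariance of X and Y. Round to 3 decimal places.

E[X] = 1.1,  E[Y] = 1.2
E[XY] = 1.3
Cov(X,Y) = E[XY] − E[X]E[Y] = 1.3 − (1.1)(1.2) = -0.02

-0.020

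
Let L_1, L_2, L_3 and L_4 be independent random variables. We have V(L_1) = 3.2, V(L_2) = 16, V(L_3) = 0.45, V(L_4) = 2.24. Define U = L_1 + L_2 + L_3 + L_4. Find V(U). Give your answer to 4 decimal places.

By independence, V(U) = (1)²V(L_1) + (1)²V(L_2) + (1)²V(L_3) + (1)²V(L_4)
= (1)²·3.2 + (1)²·16 + (1)²·0.45 + (1)²·2.24 = 21.89

21.8900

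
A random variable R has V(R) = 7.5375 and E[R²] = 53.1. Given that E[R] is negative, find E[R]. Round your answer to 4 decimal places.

(E[R])² = E[R²] − V(R) = 53.1 − 7.5375 = 45.5625
E[R] = −√45.5625 = -6.75

-6.7500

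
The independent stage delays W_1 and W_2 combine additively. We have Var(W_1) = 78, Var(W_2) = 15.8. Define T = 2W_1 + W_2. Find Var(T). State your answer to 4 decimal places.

327.8000

By independence, Var(T) = (2)²Var(W_1) + (1)²Var(W_2)
= (2)²·78 + (1)²·15.8 = 327.8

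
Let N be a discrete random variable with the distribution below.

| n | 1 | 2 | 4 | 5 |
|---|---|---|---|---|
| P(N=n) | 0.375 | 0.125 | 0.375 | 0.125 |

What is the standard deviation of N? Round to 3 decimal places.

1.561

E[N] = (1)(0.375) + (2)(0.125) + (4)(0.375) + (5)(0.125) = 2.75
E[N²] = (1)²(0.375) + (2)²(0.125) + (4)²(0.375) + (5)²(0.125) = 10
Var(N) = E[N²] − (E[N])² = 10 − (2.75)² = 2.4375
SD(N) = √2.4375 ≈ 1.561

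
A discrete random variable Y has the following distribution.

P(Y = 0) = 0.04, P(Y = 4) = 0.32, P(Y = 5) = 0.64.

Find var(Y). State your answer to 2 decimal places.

E[Y] = (0)(0.04) + (4)(0.32) + (5)(0.64) = 4.48
E[Y²] = (0)²(0.04) + (4)²(0.32) + (5)²(0.64) = 21.12
var(Y) = E[Y²] − (E[Y])² = 21.12 − (4.48)² = 1.0496

1.05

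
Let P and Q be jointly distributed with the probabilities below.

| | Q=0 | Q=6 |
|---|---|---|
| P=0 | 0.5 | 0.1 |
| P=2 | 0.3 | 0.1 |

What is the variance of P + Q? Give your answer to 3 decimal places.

E[P] = 0.8,  E[Q] = 1.2,  E[PQ] = 1.2
var(P) = 1.6 − (0.8)² = 0.96;  var(Q) = 7.2 − (1.2)² = 5.76
cov(P,Q) = 1.2 − (0.8)(1.2) = 0.24
var(P + Q) = (1)²·0.96 + (1)²·5.76 + 2·(1)·(1)·0.24 = 7.2

7.200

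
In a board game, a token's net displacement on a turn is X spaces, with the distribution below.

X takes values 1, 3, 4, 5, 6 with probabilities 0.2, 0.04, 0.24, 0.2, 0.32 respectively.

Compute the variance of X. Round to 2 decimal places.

3.28

E[X] = (1)(0.2) + (3)(0.04) + (4)(0.24) + (5)(0.2) + (6)(0.32) = 4.2
E[X²] = (1)²(0.2) + (3)²(0.04) + (4)²(0.24) + (5)²(0.2) + (6)²(0.32) = 20.92
Var(X) = E[X²] − (E[X])² = 20.92 − (4.2)² = 3.28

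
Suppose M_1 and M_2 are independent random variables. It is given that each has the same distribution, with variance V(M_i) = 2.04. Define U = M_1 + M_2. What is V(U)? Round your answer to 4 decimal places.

By independence, V(U) = (1)²V(M_1) + (1)²V(M_2)
= (1)²·2.04 + (1)²·2.04 = 4.08

4.0800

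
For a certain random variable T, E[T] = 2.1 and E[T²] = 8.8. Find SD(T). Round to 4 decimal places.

2.0952

var(T) = 8.8 − (2.1)² = 4.39
SD(T) = √4.39 ≈ 2.0952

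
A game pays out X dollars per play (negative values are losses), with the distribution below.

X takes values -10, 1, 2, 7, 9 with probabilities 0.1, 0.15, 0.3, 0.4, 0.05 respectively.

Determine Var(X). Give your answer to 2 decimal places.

E[X] = (-10)(0.1) + (1)(0.15) + (2)(0.3) + (7)(0.4) + (9)(0.05) = 3
E[X²] = (-10)²(0.1) + (1)²(0.15) + (2)²(0.3) + (7)²(0.4) + (9)²(0.05) = 35
Var(X) = E[X²] − (E[X])² = 35 − (3)² = 26

26.00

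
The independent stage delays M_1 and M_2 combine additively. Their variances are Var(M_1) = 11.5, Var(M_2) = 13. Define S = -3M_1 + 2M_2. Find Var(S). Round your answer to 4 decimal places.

By independence, Var(S) = (-3)²Var(M_1) + (2)²Var(M_2)
= (-3)²·11.5 + (2)²·13 = 155.5

155.5000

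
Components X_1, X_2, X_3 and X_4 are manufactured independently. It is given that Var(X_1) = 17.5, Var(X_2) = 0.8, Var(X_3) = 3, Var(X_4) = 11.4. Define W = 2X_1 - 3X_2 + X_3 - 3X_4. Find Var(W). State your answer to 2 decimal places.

By independence, Var(W) = (2)²Var(X_1) + (-3)²Var(X_2) + (1)²Var(X_3) + (-3)²Var(X_4)
= (2)²·17.5 + (-3)²·0.8 + (1)²·3 + (-3)²·11.4 = 182.8

182.80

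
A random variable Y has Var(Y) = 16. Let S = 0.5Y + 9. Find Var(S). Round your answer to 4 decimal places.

Var(0.5Y + 9) = (0.5)²·Var(Y) = 0.25·16 = 4

4.0000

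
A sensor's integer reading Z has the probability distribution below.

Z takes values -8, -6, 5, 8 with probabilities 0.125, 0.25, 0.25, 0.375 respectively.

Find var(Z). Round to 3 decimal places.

44.188

E[Z] = (-8)(0.125) + (-6)(0.25) + (5)(0.25) + (8)(0.375) = 1.75
E[Z²] = (-8)²(0.125) + (-6)²(0.25) + (5)²(0.25) + (8)²(0.375) = 47.25
var(Z) = E[Z²] − (E[Z])² = 47.25 − (1.75)² = 44.1875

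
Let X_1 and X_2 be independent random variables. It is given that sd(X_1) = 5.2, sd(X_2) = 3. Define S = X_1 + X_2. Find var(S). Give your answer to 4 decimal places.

var(X_1) = 27.04, var(X_2) = 9
By independence, var(S) = (1)²var(X_1) + (1)²var(X_2)
= (1)²·27.04 + (1)²·9 = 36.04

36.0400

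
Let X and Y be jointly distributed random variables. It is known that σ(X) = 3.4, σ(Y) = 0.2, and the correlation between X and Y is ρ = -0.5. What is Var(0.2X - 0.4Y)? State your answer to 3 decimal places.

Var(X) = (3.4)² = 11.56;  Var(Y) = (0.2)² = 0.04
Cov(X,Y) = ρ·σ(X)·σ(Y) = -0.5·3.4·0.2 = -0.34
Var(0.2X - 0.4Y) = (0.2)²·Var(X) + (-0.4)²·Var(Y) + 2·(0.2)·(-0.4)·Cov(X,Y)
= 0.04·11.56 + 0.16·0.04 + -0.16·-0.34 = 0.5232

0.523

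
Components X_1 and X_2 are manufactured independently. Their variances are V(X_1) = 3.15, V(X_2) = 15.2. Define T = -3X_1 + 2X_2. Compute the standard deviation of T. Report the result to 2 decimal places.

9.44

By independence, V(T) = (-3)²V(X_1) + (2)²V(X_2)
= (-3)²·3.15 + (2)²·15.2 = 89.15
sd(T) = √89.15 ≈ 9.44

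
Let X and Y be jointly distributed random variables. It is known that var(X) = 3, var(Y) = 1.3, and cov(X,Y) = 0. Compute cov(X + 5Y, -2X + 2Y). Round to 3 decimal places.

cov(X + 5Y, -2X + 2Y) = (1)(-2)var(X) + (5)(2)var(Y) + [(1)(2) + (5)(-2)]cov(X,Y)
= -2·3 + 10·1.3 + -8·0 = 7

7.000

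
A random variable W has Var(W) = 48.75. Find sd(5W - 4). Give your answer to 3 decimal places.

Var(5W - 4) = (5)²·48.75 = 1218.75
sd(5W - 4) = √1218.75 ≈ 34.911

34.911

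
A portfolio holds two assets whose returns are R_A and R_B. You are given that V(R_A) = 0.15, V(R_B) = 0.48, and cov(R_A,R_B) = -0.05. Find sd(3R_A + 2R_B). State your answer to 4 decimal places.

1.6340

V(3R_A + 2R_B) = (3)²·V(R_A) + (2)²·V(R_B) + 2·(3)·(2)·cov(R_A,R_B)
= 9·0.15 + 4·0.48 + 12·-0.05 = 2.67
sd(3R_A + 2R_B) = √2.67 ≈ 1.6340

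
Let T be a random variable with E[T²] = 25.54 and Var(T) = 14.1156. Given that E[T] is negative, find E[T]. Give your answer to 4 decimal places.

(E[T])² = E[T²] − Var(T) = 25.54 − 14.1156 = 11.4244
E[T] = −√11.4244 = -3.38

-3.3800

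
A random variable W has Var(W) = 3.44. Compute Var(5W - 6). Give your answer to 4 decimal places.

Var(5W - 6) = (5)²·Var(W) = 25·3.44 = 86

86.0000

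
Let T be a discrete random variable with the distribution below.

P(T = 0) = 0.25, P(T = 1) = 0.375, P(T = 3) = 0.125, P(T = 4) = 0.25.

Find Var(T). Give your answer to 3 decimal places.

E[T] = (0)(0.25) + (1)(0.375) + (3)(0.125) + (4)(0.25) = 1.75
E[T²] = (0)²(0.25) + (1)²(0.375) + (3)²(0.125) + (4)²(0.25) = 5.5
Var(T) = E[T²] − (E[T])² = 5.5 − (1.75)² = 2.4375

2.438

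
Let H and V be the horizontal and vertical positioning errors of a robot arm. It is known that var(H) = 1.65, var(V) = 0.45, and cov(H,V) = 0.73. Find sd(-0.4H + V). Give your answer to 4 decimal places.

0.3606

var(-0.4H + V) = (-0.4)²·var(H) + (1)²·var(V) + 2·(-0.4)·(1)·cov(H,V)
= 0.16·1.65 + 1·0.45 + -0.8·0.73 = 0.13
sd(-0.4H + V) = √0.13 ≈ 0.3606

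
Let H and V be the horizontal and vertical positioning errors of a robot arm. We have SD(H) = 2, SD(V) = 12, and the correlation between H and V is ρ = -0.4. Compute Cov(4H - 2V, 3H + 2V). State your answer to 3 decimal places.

-547.200

var(H) = (2)² = 4;  var(V) = (12)² = 144
Cov(H,V) = ρ·SD(H)·SD(V) = -0.4·2·12 = -9.6
Cov(4H - 2V, 3H + 2V) = (4)(3)var(H) + (-2)(2)var(V) + [(4)(2) + (-2)(3)]Cov(H,V)
= 12·4 + -4·144 + 2·-9.6 = -547.2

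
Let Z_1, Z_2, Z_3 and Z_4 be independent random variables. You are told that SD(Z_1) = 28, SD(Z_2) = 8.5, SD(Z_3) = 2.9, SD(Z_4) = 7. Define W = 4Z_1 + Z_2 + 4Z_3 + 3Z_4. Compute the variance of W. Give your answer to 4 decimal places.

13191.8100

V(Z_1) = 784, V(Z_2) = 72.25, V(Z_3) = 8.41, V(Z_4) = 49
By independence, V(W) = (4)²V(Z_1) + (1)²V(Z_2) + (4)²V(Z_3) + (3)²V(Z_4)
= (4)²·784 + (1)²·72.25 + (4)²·8.41 + (3)²·49 = 13191.81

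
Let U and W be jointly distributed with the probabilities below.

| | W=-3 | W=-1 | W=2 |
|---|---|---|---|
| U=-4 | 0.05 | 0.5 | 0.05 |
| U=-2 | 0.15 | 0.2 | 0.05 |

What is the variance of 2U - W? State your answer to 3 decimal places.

E[U] = -3.2,  E[W] = -1.1,  E[UW] = 3.3
Var(U) = 11.2 − (-3.2)² = 0.96;  Var(W) = 2.9 − (-1.1)² = 1.69
cov(U,W) = 3.3 − (-3.2)(-1.1) = -0.22
Var(2U - W) = (2)²·0.96 + (-1)²·1.69 + 2·(2)·(-1)·-0.22 = 6.41

6.410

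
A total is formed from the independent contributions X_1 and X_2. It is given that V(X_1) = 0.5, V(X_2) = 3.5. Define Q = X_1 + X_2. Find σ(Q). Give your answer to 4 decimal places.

By independence, V(Q) = (1)²V(X_1) + (1)²V(X_2)
= (1)²·0.5 + (1)²·3.5 = 4
σ(Q) = √4 ≈ 2.0000

2.0000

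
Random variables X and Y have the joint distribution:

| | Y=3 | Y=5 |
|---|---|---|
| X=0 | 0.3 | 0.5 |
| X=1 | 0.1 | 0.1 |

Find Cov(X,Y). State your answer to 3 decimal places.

-0.040

E[X] = 0.2,  E[Y] = 4.2
E[XY] = 0.8
Cov(X,Y) = E[XY] − E[X]E[Y] = 0.8 − (0.2)(4.2) = -0.04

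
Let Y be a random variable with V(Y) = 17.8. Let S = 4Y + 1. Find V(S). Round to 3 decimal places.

284.800

V(4Y + 1) = (4)²·V(Y) = 16·17.8 = 284.8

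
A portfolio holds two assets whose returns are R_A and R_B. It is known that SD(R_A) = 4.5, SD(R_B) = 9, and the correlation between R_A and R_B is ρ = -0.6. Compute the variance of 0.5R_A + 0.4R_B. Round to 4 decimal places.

Var(R_A) = (4.5)² = 20.25;  Var(R_B) = (9)² = 81
Cov(R_A,R_B) = ρ·SD(R_A)·SD(R_B) = -0.6·4.5·9 = -24.3
Var(0.5R_A + 0.4R_B) = (0.5)²·Var(R_A) + (0.4)²·Var(R_B) + 2·(0.5)·(0.4)·Cov(R_A,R_B)
= 0.25·20.25 + 0.16·81 + 0.4·-24.3 = 8.3025

8.3025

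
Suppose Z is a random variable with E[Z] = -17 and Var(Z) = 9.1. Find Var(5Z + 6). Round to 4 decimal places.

Var(5Z + 6) = (5)²·Var(Z) = 25·9.1 = 227.5

227.5000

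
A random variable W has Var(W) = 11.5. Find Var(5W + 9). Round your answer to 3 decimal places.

Var(5W + 9) = (5)²·Var(W) = 25·11.5 = 287.5

287.500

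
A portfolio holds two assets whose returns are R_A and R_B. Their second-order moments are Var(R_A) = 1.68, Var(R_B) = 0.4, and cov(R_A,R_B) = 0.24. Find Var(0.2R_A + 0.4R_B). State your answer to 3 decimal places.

0.170

Var(0.2R_A + 0.4R_B) = (0.2)²·Var(R_A) + (0.4)²·Var(R_B) + 2·(0.2)·(0.4)·cov(R_A,R_B)
= 0.04·1.68 + 0.16·0.4 + 0.16·0.24 = 0.1696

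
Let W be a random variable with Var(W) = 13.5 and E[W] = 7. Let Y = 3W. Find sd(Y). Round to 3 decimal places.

11.023

Var(3W) = (3)²·13.5 = 121.5
sd(Y) = √121.5 ≈ 11.023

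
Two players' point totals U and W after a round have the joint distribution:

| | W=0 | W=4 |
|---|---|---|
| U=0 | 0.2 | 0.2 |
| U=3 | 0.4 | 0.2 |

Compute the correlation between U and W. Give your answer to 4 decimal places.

-0.1667

E[U] = 1.8,  E[W] = 1.6
E[UW] = 2.4
Cov(U,W) = E[UW] − E[U]E[W] = 2.4 − (1.8)(1.6) = -0.48
Var(U) = 2.16,  Var(W) = 3.84
ρ = -0.48 / √(2.16·3.84) ≈ -0.1667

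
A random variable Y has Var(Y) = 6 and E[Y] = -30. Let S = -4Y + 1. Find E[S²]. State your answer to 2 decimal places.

E[-4Y + 1] = -4·-30 + 1 = 121
Var(-4Y + 1) = (-4)²·6 = 96
E[S²] = Var(S) + (E[S])² = 96 + (121)² = 14737

14737.00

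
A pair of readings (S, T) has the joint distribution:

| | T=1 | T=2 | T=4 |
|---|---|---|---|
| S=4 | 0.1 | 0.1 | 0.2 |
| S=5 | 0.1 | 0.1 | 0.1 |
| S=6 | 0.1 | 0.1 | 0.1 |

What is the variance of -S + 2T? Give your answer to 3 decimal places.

E[S] = 4.9,  E[T] = 2.5,  E[ST] = 12.1
Var(S) = 24.7 − (4.9)² = 0.69;  Var(T) = 7.9 − (2.5)² = 1.65
cov(S,T) = 12.1 − (4.9)(2.5) = -0.15
Var(-S + 2T) = (-1)²·0.69 + (2)²·1.65 + 2·(-1)·(2)·-0.15 = 7.89

7.890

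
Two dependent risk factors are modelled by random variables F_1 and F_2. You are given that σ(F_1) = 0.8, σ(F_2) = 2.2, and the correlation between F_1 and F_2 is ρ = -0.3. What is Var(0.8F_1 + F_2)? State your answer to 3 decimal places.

Var(F_1) = (0.8)² = 0.64;  Var(F_2) = (2.2)² = 4.84
Cov(F_1,F_2) = ρ·σ(F_1)·σ(F_2) = -0.3·0.8·2.2 = -0.528
Var(0.8F_1 + F_2) = (0.8)²·Var(F_1) + (1)²·Var(F_2) + 2·(0.8)·(1)·Cov(F_1,F_2)
= 0.64·0.64 + 1·4.84 + 1.6·-0.528 = 4.4048

4.405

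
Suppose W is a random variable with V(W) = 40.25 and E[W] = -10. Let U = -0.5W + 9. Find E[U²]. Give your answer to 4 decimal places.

E[-0.5W + 9] = -0.5·-10 + 9 = 14
V(-0.5W + 9) = (-0.5)²·40.25 = 10.0625
E[U²] = V(U) + (E[U])² = 10.0625 + (14)² = 206.0625

206.0625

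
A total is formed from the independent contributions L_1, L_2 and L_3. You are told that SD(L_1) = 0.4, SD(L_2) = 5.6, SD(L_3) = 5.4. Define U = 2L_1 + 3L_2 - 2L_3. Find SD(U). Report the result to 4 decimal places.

19.9880

V(L_1) = 0.16, V(L_2) = 31.36, V(L_3) = 29.16
By independence, V(U) = (2)²V(L_1) + (3)²V(L_2) + (-2)²V(L_3)
= (2)²·0.16 + (3)²·31.36 + (-2)²·29.16 = 399.52
SD(U) = √399.52 ≈ 19.9880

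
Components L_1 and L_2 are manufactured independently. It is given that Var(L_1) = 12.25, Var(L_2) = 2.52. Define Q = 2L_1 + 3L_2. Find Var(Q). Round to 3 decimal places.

By independence, Var(Q) = (2)²Var(L_1) + (3)²Var(L_2)
= (2)²·12.25 + (3)²·2.52 = 71.68

71.680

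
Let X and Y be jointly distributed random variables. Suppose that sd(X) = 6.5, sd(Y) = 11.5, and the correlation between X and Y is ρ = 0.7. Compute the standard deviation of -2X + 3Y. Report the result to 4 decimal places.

27.0435

Var(X) = (6.5)² = 42.25;  Var(Y) = (11.5)² = 132.25
Cov(X,Y) = ρ·sd(X)·sd(Y) = 0.7·6.5·11.5 = 52.325
Var(-2X + 3Y) = (-2)²·Var(X) + (3)²·Var(Y) + 2·(-2)·(3)·Cov(X,Y)
= 4·42.25 + 9·132.25 + -12·52.325 = 731.35
sd(-2X + 3Y) = √731.35 ≈ 27.0435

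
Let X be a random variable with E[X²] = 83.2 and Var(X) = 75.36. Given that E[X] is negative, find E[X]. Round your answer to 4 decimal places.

-2.8000

(E[X])² = E[X²] − Var(X) = 83.2 − 75.36 = 7.84
E[X] = −√7.84 = -2.8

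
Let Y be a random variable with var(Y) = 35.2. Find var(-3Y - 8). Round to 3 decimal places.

316.800

var(-3Y - 8) = (-3)²·var(Y) = 9·35.2 = 316.8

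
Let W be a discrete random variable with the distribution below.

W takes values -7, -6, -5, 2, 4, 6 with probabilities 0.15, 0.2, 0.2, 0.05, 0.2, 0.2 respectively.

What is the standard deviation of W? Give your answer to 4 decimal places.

E[W] = (-7)(0.15) + (-6)(0.2) + (-5)(0.2) + (2)(0.05) + (4)(0.2) + (6)(0.2) = -1.15
E[W²] = (-7)²(0.15) + (-6)²(0.2) + (-5)²(0.2) + (2)²(0.05) + (4)²(0.2) + (6)²(0.2) = 30.15
var(W) = E[W²] − (E[W])² = 30.15 − (-1.15)² = 28.8275
σ(W) = √28.8275 ≈ 5.3691

5.3691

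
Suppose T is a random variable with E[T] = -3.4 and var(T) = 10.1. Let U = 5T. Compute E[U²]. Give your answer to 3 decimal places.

E[5T] = 5·-3.4 = -17
var(5T) = (5)²·10.1 = 252.5
E[U²] = var(U) + (E[U])² = 252.5 + (-17)² = 541.5

541.500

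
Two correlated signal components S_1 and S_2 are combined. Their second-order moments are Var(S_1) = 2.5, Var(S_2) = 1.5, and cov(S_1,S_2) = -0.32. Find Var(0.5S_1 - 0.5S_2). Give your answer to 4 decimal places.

1.1600

Var(0.5S_1 - 0.5S_2) = (0.5)²·Var(S_1) + (-0.5)²·Var(S_2) + 2·(0.5)·(-0.5)·cov(S_1,S_2)
= 0.25·2.5 + 0.25·1.5 + -0.5·-0.32 = 1.16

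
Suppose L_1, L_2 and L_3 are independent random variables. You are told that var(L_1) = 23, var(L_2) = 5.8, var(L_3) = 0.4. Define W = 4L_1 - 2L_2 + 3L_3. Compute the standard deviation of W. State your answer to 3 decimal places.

19.870

By independence, var(W) = (4)²var(L_1) + (-2)²var(L_2) + (3)²var(L_3)
= (4)²·23 + (-2)²·5.8 + (3)²·0.4 = 394.8
SD(W) = √394.8 ≈ 19.870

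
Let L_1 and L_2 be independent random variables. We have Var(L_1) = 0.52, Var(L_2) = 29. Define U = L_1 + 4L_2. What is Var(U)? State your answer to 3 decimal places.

464.520

By independence, Var(U) = (1)²Var(L_1) + (4)²Var(L_2)
= (1)²·0.52 + (4)²·29 = 464.52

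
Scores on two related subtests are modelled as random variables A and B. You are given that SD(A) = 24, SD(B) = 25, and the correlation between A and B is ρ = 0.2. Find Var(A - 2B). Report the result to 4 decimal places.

2596.0000

Var(A) = (24)² = 576;  Var(B) = (25)² = 625
Cov(A,B) = ρ·SD(A)·SD(B) = 0.2·24·25 = 120
Var(A - 2B) = (1)²·Var(A) + (-2)²·Var(B) + 2·(1)·(-2)·Cov(A,B)
= 1·576 + 4·625 + -4·120 = 2596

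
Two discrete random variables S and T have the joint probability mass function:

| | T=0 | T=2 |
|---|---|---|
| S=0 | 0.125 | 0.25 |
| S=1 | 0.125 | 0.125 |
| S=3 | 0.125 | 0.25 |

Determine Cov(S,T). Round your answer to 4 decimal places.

E[S] = 1.375,  E[T] = 1.25
E[ST] = 1.75
Cov(S,T) = E[ST] − E[S]E[T] = 1.75 − (1.375)(1.25) = 0.03125

0.0313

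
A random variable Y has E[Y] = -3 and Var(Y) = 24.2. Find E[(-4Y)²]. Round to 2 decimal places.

E[-4Y] = -4·-3 = 12
Var(-4Y) = (-4)²·24.2 = 387.2
E[(-4Y)²] = Var((-4Y)) + (E[(-4Y)])² = 387.2 + (12)² = 531.2

531.20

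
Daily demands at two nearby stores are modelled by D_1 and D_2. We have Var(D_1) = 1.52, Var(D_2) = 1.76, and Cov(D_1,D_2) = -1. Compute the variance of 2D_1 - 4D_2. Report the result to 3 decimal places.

50.240

Var(2D_1 - 4D_2) = (2)²·Var(D_1) + (-4)²·Var(D_2) + 2·(2)·(-4)·Cov(D_1,D_2)
= 4·1.52 + 16·1.76 + -16·-1 = 50.24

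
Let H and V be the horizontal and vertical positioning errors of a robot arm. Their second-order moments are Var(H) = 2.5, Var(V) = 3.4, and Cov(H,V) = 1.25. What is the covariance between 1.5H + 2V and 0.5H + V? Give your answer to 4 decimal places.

11.8000

Cov(1.5H + 2V, 0.5H + V) = (1.5)(0.5)Var(H) + (2)(1)Var(V) + [(1.5)(1) + (2)(0.5)]Cov(H,V)
= 0.75·2.5 + 2·3.4 + 2.5·1.25 = 11.8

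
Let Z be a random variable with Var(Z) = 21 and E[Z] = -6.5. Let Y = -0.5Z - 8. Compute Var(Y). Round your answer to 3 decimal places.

5.250

Var(-0.5Z - 8) = (-0.5)²·Var(Z) = 0.25·21 = 5.25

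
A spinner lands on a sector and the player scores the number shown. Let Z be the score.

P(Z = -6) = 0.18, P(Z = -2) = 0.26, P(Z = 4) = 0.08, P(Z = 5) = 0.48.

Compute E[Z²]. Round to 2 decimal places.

20.80

E[Z²] = (-6)²(0.18) + (-2)²(0.26) + (4)²(0.08) + (5)²(0.48) = 20.8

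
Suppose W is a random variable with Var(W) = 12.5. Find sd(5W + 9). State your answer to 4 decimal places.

Var(5W + 9) = (5)²·12.5 = 312.5
sd(5W + 9) = √312.5 ≈ 17.6777

17.6777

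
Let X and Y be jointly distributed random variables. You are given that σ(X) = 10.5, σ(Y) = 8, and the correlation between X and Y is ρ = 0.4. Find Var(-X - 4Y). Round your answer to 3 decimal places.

Var(X) = (10.5)² = 110.25;  Var(Y) = (8)² = 64
Cov(X,Y) = ρ·σ(X)·σ(Y) = 0.4·10.5·8 = 33.6
Var(-X - 4Y) = (-1)²·Var(X) + (-4)²·Var(Y) + 2·(-1)·(-4)·Cov(X,Y)
= 1·110.25 + 16·64 + 8·33.6 = 1403.05

1403.050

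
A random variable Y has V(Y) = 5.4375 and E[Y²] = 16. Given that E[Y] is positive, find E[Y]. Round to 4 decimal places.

(E[Y])² = E[Y²] − V(Y) = 16 − 5.4375 = 10.5625
E[Y] = √10.5625 = 3.25

3.2500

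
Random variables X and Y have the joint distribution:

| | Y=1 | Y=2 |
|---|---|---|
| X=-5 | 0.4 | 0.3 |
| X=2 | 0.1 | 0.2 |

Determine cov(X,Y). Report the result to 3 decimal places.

E[X] = -2.9,  E[Y] = 1.5
E[XY] = -4
cov(X,Y) = E[XY] − E[X]E[Y] = -4 − (-2.9)(1.5) = 0.35

0.350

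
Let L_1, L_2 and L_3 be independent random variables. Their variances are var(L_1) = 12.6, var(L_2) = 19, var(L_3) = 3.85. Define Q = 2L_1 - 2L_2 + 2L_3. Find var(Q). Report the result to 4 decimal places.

By independence, var(Q) = (2)²var(L_1) + (-2)²var(L_2) + (2)²var(L_3)
= (2)²·12.6 + (-2)²·19 + (2)²·3.85 = 141.8

141.8000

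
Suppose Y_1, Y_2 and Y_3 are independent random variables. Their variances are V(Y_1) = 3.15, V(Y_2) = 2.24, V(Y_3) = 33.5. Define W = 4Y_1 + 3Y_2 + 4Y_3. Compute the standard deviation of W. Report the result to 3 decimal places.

24.628

By independence, V(W) = (4)²V(Y_1) + (3)²V(Y_2) + (4)²V(Y_3)
= (4)²·3.15 + (3)²·2.24 + (4)²·33.5 = 606.56
σ(W) = √606.56 ≈ 24.628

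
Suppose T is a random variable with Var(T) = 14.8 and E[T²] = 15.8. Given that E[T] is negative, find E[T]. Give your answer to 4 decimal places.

(E[T])² = E[T²] − Var(T) = 15.8 − 14.8 = 1
E[T] = −√1 = -1

-1.0000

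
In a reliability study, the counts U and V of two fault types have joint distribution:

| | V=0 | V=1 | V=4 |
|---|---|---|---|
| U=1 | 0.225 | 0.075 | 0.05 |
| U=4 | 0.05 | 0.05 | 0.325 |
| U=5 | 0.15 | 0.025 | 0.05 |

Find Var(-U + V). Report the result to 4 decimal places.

E[U] = 3.175,  E[V] = 1.85,  E[UV] = 6.8
Var(U) = 12.775 − (3.175)² = 2.694375;  Var(V) = 6.95 − (1.85)² = 3.5275
Cov(U,V) = 6.8 − (3.175)(1.85) = 0.92625
Var(-U + V) = (-1)²·2.694375 + (1)²·3.5275 + 2·(-1)·(1)·0.92625 = 4.369375

4.3694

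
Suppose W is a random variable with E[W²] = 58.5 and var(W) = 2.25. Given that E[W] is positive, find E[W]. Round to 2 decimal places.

7.50

(E[W])² = E[W²] − var(W) = 58.5 − 2.25 = 56.25
E[W] = √56.25 = 7.5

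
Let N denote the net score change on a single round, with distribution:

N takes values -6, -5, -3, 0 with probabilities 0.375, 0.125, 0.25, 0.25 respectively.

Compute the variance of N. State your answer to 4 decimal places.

E[N] = (-6)(0.375) + (-5)(0.125) + (-3)(0.25) + (0)(0.25) = -3.625
E[N²] = (-6)²(0.375) + (-5)²(0.125) + (-3)²(0.25) + (0)²(0.25) = 18.875
var(N) = E[N²] − (E[N])² = 18.875 − (-3.625)² = 5.734375

5.7344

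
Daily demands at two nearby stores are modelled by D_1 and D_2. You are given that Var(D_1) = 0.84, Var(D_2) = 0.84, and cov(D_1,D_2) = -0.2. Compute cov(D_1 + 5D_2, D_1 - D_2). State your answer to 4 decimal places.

-4.1600

cov(D_1 + 5D_2, D_1 - D_2) = (1)(1)Var(D_1) + (5)(-1)Var(D_2) + [(1)(-1) + (5)(1)]cov(D_1,D_2)
= 1·0.84 + -5·0.84 + 4·-0.2 = -4.16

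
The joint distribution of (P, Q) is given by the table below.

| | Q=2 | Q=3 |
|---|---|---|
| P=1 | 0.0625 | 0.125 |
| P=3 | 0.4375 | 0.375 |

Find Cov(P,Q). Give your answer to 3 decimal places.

E[P] = 2.625,  E[Q] = 2.5
E[PQ] = 6.5
Cov(P,Q) = E[PQ] − E[P]E[Q] = 6.5 − (2.625)(2.5) = -0.0625

-0.063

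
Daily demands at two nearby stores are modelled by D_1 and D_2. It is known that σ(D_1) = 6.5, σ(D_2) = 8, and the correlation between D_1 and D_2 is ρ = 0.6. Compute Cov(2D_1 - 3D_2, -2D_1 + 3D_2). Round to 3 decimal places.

-370.600

V(D_1) = (6.5)² = 42.25;  V(D_2) = (8)² = 64
Cov(D_1,D_2) = ρ·σ(D_1)·σ(D_2) = 0.6·6.5·8 = 31.2
Cov(2D_1 - 3D_2, -2D_1 + 3D_2) = (2)(-2)V(D_1) + (-3)(3)V(D_2) + [(2)(3) + (-3)(-2)]Cov(D_1,D_2)
= -4·42.25 + -9·64 + 12·31.2 = -370.6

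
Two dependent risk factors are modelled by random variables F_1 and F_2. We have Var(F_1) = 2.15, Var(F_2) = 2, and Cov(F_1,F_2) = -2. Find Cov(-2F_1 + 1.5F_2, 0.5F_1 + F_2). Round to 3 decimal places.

Cov(-2F_1 + 1.5F_2, 0.5F_1 + F_2) = (-2)(0.5)Var(F_1) + (1.5)(1)Var(F_2) + [(-2)(1) + (1.5)(0.5)]Cov(F_1,F_2)
= -1·2.15 + 1.5·2 + -1.25·-2 = 3.35

3.350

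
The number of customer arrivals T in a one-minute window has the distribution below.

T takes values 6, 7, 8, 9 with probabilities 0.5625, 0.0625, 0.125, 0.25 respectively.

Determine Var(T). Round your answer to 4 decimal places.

1.6836

E[T] = (6)(0.5625) + (7)(0.0625) + (8)(0.125) + (9)(0.25) = 7.0625
E[T²] = (6)²(0.5625) + (7)²(0.0625) + (8)²(0.125) + (9)²(0.25) = 51.5625
Var(T) = E[T²] − (E[T])² = 51.5625 − (7.0625)² = 1.68359375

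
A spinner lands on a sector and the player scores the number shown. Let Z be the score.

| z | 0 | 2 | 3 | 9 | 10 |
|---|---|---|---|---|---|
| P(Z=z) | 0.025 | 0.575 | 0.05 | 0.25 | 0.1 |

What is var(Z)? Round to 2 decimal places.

12.30

E[Z] = (0)(0.025) + (2)(0.575) + (3)(0.05) + (9)(0.25) + (10)(0.1) = 4.55
E[Z²] = (0)²(0.025) + (2)²(0.575) + (3)²(0.05) + (9)²(0.25) + (10)²(0.1) = 33
var(Z) = E[Z²] − (E[Z])² = 33 − (4.55)² = 12.2975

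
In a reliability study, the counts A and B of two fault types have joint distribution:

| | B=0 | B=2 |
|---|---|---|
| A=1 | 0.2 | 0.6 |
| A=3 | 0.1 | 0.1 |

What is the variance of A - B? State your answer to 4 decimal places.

E[A] = 1.4,  E[B] = 1.4,  E[AB] = 1.8
Var(A) = 2.6 − (1.4)² = 0.64;  Var(B) = 2.8 − (1.4)² = 0.84
Cov(A,B) = 1.8 − (1.4)(1.4) = -0.16
Var(A - B) = (1)²·0.64 + (-1)²·0.84 + 2·(1)·(-1)·-0.16 = 1.8

1.8000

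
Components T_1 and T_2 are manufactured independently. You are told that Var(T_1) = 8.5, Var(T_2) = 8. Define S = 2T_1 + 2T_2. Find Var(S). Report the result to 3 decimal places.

66.000

By independence, Var(S) = (2)²Var(T_1) + (2)²Var(T_2)
= (2)²·8.5 + (2)²·8 = 66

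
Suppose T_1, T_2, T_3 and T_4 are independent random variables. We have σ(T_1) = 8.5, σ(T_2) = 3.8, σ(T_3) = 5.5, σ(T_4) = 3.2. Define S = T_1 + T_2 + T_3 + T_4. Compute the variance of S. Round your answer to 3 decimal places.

V(T_1) = 72.25, V(T_2) = 14.44, V(T_3) = 30.25, V(T_4) = 10.24
By independence, V(S) = (1)²V(T_1) + (1)²V(T_2) + (1)²V(T_3) + (1)²V(T_4)
= (1)²·72.25 + (1)²·14.44 + (1)²·30.25 + (1)²·10.24 = 127.18

127.180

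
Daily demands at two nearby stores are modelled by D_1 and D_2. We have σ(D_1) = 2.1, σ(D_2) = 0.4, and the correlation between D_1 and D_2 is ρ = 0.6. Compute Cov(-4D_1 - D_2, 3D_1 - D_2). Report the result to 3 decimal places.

-52.256

Var(D_1) = (2.1)² = 4.41;  Var(D_2) = (0.4)² = 0.16
Cov(D_1,D_2) = ρ·σ(D_1)·σ(D_2) = 0.6·2.1·0.4 = 0.504
Cov(-4D_1 - D_2, 3D_1 - D_2) = (-4)(3)Var(D_1) + (-1)(-1)Var(D_2) + [(-4)(-1) + (-1)(3)]Cov(D_1,D_2)
= -12·4.41 + 1·0.16 + 1·0.504 = -52.256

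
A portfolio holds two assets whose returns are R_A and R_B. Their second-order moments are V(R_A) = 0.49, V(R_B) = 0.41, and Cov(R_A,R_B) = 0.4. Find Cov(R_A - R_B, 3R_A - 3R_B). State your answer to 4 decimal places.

Cov(R_A - R_B, 3R_A - 3R_B) = (1)(3)V(R_A) + (-1)(-3)V(R_B) + [(1)(-3) + (-1)(3)]Cov(R_A,R_B)
= 3·0.49 + 3·0.41 + -6·0.4 = 0.3

0.3000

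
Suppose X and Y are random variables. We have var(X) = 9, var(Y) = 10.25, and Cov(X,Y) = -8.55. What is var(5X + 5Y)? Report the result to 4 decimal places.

53.7500

var(5X + 5Y) = (5)²·var(X) + (5)²·var(Y) + 2·(5)·(5)·Cov(X,Y)
= 25·9 + 25·10.25 + 50·-8.55 = 53.75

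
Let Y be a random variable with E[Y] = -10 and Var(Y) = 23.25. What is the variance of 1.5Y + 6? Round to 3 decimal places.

52.313

Var(1.5Y + 6) = (1.5)²·Var(Y) = 2.25·23.25 = 52.3125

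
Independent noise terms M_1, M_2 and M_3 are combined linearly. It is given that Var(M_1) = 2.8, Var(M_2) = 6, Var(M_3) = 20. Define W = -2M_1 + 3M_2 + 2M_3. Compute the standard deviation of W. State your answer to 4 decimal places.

12.0499

By independence, Var(W) = (-2)²Var(M_1) + (3)²Var(M_2) + (2)²Var(M_3)
= (-2)²·2.8 + (3)²·6 + (2)²·20 = 145.2
SD(W) = √145.2 ≈ 12.0499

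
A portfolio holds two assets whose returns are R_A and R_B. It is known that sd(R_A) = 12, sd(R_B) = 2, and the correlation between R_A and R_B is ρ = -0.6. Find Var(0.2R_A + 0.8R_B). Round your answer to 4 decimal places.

3.7120

Var(R_A) = (12)² = 144;  Var(R_B) = (2)² = 4
Cov(R_A,R_B) = ρ·sd(R_A)·sd(R_B) = -0.6·12·2 = -14.4
Var(0.2R_A + 0.8R_B) = (0.2)²·Var(R_A) + (0.8)²·Var(R_B) + 2·(0.2)·(0.8)·Cov(R_A,R_B)
= 0.04·144 + 0.64·4 + 0.32·-14.4 = 3.712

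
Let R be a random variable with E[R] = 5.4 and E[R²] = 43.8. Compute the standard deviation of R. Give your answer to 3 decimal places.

3.826

Var(R) = 43.8 − (5.4)² = 14.64
sd(R) = √14.64 ≈ 3.826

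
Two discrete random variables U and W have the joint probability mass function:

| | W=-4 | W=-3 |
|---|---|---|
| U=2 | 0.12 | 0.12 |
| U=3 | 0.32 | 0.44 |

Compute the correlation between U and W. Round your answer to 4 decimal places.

E[U] = 2.76,  E[W] = -3.44
E[UW] = -9.48
cov(U,W) = E[UW] − E[U]E[W] = -9.48 − (2.76)(-3.44) = 0.0144
Var(U) = 0.1824,  Var(W) = 0.2464
ρ = 0.0144 / √(0.1824·0.2464) ≈ 0.0679

0.0679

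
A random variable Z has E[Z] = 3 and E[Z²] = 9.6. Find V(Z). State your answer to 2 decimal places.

V(Z) = 9.6 − (3)² = 0.6

0.60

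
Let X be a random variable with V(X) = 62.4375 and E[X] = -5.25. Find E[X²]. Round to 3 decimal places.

90.000

E[X²] = V(X) + (E[X])² = 62.4375 + (-5.25)² = 90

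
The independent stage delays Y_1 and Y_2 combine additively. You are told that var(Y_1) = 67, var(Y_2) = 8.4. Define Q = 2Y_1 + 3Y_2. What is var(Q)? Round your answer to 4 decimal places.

By independence, var(Q) = (2)²var(Y_1) + (3)²var(Y_2)
= (2)²·67 + (3)²·8.4 = 343.6

343.6000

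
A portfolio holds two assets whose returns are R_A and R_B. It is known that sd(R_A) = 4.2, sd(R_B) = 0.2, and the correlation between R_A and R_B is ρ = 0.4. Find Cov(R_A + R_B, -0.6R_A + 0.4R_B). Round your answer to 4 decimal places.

var(R_A) = (4.2)² = 17.64;  var(R_B) = (0.2)² = 0.04
Cov(R_A,R_B) = ρ·sd(R_A)·sd(R_B) = 0.4·4.2·0.2 = 0.336
Cov(R_A + R_B, -0.6R_A + 0.4R_B) = (1)(-0.6)var(R_A) + (1)(0.4)var(R_B) + [(1)(0.4) + (1)(-0.6)]Cov(R_A,R_B)
= -0.6·17.64 + 0.4·0.04 + -0.2·0.336 = -10.6352

-10.6352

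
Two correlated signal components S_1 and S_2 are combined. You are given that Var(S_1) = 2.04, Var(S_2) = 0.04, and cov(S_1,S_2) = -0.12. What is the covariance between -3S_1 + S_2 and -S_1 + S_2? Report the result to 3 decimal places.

cov(-3S_1 + S_2, -S_1 + S_2) = (-3)(-1)Var(S_1) + (1)(1)Var(S_2) + [(-3)(1) + (1)(-1)]cov(S_1,S_2)
= 3·2.04 + 1·0.04 + -4·-0.12 = 6.64

6.640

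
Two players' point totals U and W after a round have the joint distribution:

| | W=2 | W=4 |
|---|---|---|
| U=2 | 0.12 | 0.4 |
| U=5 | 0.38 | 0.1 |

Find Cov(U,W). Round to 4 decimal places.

E[U] = 3.44,  E[W] = 3
E[UW] = 9.48
Cov(U,W) = E[UW] − E[U]E[W] = 9.48 − (3.44)(3) = -0.84

-0.8400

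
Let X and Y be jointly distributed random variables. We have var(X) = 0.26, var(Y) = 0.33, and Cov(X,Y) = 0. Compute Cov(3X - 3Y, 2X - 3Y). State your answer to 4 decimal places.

Cov(3X - 3Y, 2X - 3Y) = (3)(2)var(X) + (-3)(-3)var(Y) + [(3)(-3) + (-3)(2)]Cov(X,Y)
= 6·0.26 + 9·0.33 + -15·0 = 4.53

4.5300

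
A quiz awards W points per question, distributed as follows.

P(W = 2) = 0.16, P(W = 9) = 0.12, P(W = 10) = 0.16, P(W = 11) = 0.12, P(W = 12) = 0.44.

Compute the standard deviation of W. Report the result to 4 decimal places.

3.4756

E[W] = (2)(0.16) + (9)(0.12) + (10)(0.16) + (11)(0.12) + (12)(0.44) = 9.6
E[W²] = (2)²(0.16) + (9)²(0.12) + (10)²(0.16) + (11)²(0.12) + (12)²(0.44) = 104.24
V(W) = E[W²] − (E[W])² = 104.24 − (9.6)² = 12.08
σ(W) = √12.08 ≈ 3.4756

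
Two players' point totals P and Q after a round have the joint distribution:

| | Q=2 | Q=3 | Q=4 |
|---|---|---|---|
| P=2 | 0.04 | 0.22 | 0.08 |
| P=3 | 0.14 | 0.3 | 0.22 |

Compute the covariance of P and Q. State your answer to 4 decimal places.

E[P] = 2.66,  E[Q] = 3.12
E[PQ] = 8.3
Cov(P,Q) = E[PQ] − E[P]E[Q] = 8.3 − (2.66)(3.12) = 0.0008

0.0008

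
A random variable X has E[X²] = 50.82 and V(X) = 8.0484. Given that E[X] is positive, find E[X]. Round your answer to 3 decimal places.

(E[X])² = E[X²] − V(X) = 50.82 − 8.0484 = 42.7716
E[X] = √42.7716 = 6.54

6.540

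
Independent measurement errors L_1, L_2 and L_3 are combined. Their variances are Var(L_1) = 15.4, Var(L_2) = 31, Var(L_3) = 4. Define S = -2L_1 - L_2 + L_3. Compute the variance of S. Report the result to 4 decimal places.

By independence, Var(S) = (-2)²Var(L_1) + (-1)²Var(L_2) + (1)²Var(L_3)
= (-2)²·15.4 + (-1)²·31 + (1)²·4 = 96.6

96.6000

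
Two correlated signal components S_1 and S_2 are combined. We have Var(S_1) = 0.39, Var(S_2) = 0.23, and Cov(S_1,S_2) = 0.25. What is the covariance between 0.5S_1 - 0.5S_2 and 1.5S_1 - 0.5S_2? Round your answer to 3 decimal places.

Cov(0.5S_1 - 0.5S_2, 1.5S_1 - 0.5S_2) = (0.5)(1.5)Var(S_1) + (-0.5)(-0.5)Var(S_2) + [(0.5)(-0.5) + (-0.5)(1.5)]Cov(S_1,S_2)
= 0.75·0.39 + 0.25·0.23 + -1·0.25 = 0.1

0.100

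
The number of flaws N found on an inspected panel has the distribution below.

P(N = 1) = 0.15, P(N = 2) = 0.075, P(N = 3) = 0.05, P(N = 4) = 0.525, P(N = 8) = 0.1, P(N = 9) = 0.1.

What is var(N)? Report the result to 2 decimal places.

E[N] = (1)(0.15) + (2)(0.075) + (3)(0.05) + (4)(0.525) + (8)(0.1) + (9)(0.1) = 4.25
E[N²] = (1)²(0.15) + (2)²(0.075) + (3)²(0.05) + (4)²(0.525) + (8)²(0.1) + (9)²(0.1) = 23.8
var(N) = E[N²] − (E[N])² = 23.8 − (4.25)² = 5.7375

5.74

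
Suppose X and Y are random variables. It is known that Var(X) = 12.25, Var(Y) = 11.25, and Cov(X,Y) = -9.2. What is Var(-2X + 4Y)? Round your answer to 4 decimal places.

Var(-2X + 4Y) = (-2)²·Var(X) + (4)²·Var(Y) + 2·(-2)·(4)·Cov(X,Y)
= 4·12.25 + 16·11.25 + -16·-9.2 = 376.2

376.2000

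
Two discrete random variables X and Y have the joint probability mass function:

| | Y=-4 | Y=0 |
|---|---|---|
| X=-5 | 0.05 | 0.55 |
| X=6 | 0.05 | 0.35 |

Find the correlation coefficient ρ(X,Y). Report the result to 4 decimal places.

E[X] = -0.6,  E[Y] = -0.4
E[XY] = -0.2
Cov(X,Y) = E[XY] − E[X]E[Y] = -0.2 − (-0.6)(-0.4) = -0.44
Var(X) = 29.04,  Var(Y) = 1.44
ρ = -0.44 / √(29.04·1.44) ≈ -0.0680

-0.0680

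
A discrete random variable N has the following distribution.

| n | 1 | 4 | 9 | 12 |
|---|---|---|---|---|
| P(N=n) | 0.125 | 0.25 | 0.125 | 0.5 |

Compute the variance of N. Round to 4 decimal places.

18.1875

E[N] = (1)(0.125) + (4)(0.25) + (9)(0.125) + (12)(0.5) = 8.25
E[N²] = (1)²(0.125) + (4)²(0.25) + (9)²(0.125) + (12)²(0.5) = 86.25
Var(N) = E[N²] − (E[N])² = 86.25 − (8.25)² = 18.1875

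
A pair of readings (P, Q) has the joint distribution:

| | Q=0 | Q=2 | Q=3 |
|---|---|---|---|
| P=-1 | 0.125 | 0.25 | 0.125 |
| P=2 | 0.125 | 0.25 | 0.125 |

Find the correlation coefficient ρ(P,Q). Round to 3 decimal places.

E[P] = 0.5,  E[Q] = 1.75
E[PQ] = 0.875
cov(P,Q) = E[PQ] − E[P]E[Q] = 0.875 − (0.5)(1.75) = 0
Var(P) = 2.25,  Var(Q) = 1.1875
ρ = 0 / √(2.25·1.1875) ≈ 0.000

0.000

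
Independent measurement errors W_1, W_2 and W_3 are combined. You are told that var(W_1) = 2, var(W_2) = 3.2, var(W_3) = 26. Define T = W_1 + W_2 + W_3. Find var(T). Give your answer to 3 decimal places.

31.200

By independence, var(T) = (1)²var(W_1) + (1)²var(W_2) + (1)²var(W_3)
= (1)²·2 + (1)²·3.2 + (1)²·26 = 31.2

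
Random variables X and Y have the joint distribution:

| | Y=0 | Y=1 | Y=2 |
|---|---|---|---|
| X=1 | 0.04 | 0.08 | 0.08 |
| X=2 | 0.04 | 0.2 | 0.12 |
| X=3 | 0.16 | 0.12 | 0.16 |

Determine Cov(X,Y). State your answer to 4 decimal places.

E[X] = 2.24,  E[Y] = 1.12
E[XY] = 2.44
Cov(X,Y) = E[XY] − E[X]E[Y] = 2.44 − (2.24)(1.12) = -0.0688

-0.0688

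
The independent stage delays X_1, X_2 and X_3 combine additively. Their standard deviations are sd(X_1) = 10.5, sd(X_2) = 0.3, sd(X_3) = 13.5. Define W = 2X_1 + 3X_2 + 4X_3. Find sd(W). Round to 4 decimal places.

V(X_1) = 110.25, V(X_2) = 0.09, V(X_3) = 182.25
By independence, V(W) = (2)²V(X_1) + (3)²V(X_2) + (4)²V(X_3)
= (2)²·110.25 + (3)²·0.09 + (4)²·182.25 = 3357.81
sd(W) = √3357.81 ≈ 57.9466

57.9466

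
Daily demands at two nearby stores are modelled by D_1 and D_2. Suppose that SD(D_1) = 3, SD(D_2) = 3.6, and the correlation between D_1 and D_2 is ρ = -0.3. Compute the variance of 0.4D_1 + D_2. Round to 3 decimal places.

11.808

Var(D_1) = (3)² = 9;  Var(D_2) = (3.6)² = 12.96
Cov(D_1,D_2) = ρ·SD(D_1)·SD(D_2) = -0.3·3·3.6 = -3.24
Var(0.4D_1 + D_2) = (0.4)²·Var(D_1) + (1)²·Var(D_2) + 2·(0.4)·(1)·Cov(D_1,D_2)
= 0.16·9 + 1·12.96 + 0.8·-3.24 = 11.808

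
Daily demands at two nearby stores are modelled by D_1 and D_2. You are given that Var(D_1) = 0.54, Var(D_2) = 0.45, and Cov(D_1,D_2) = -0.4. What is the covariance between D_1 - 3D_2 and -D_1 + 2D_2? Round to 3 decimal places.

-5.240

Cov(D_1 - 3D_2, -D_1 + 2D_2) = (1)(-1)Var(D_1) + (-3)(2)Var(D_2) + [(1)(2) + (-3)(-1)]Cov(D_1,D_2)
= -1·0.54 + -6·0.45 + 5·-0.4 = -5.24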